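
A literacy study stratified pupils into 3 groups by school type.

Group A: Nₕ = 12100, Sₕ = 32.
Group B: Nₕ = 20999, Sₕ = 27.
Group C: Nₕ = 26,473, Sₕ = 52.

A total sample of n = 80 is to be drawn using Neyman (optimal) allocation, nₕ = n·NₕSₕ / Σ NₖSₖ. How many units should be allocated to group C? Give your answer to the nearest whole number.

A: NₕSₕ = 12100·32 = 387200
B: NₕSₕ = 20999·27 = 566973
C: NₕSₕ = 26473·52 = 1376596
Σ NₕSₕ = 2330769.
n_C = 80·1376596/2330769 = 47.250... → 47.

47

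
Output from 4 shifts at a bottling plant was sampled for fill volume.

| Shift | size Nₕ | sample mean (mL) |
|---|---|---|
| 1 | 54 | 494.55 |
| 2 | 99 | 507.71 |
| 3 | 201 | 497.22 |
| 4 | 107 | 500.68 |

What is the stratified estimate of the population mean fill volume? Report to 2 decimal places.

N = 54 + 99 + 201 + 107 = 461.
Overall mean = Σ (Nₕ/N)·x̄ₕ — weight by population share, not a simple average.
Σ Nₕx̄ₕ = 54·494.55 + 99·507.71 + 201·497.22 + 107·500.68 = 26705.7 + 50263.29 + 99941.22 + 53572.76 = 230482.97.
Divide by N: 230482.97 / 461 = 499.9631... → 499.96.

499.96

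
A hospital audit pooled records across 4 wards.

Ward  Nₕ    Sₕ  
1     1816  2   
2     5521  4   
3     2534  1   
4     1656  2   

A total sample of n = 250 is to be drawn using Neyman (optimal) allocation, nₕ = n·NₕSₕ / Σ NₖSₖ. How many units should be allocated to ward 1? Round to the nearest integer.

29

1: NₕSₕ = 1816·2 = 3632
2: NₕSₕ = 5521·4 = 22084
3: NₕSₕ = 2534·1 = 2534
4: NₕSₕ = 1656·2 = 3312
Σ NₕSₕ = 31562.
n_1 = 250·3632/31562 = 28.769... → 29.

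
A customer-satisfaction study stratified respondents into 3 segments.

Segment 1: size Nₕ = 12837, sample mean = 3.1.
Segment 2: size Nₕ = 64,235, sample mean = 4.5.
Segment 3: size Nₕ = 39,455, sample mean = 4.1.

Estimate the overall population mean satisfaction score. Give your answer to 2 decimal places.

N = 12837 + 64235 + 39455 = 116527.
The stratified mean weights each stratum mean by its population share Nₕ/N.
Σ Nₕx̄ₕ = 12837·3.1 + 64235·4.5 + 39455·4.1 = 39794.7 + 289057.5 + 161765.5 = 490617.7.
Divide by N: 490617.7 / 116527 = 4.2103... → 4.21.

4.21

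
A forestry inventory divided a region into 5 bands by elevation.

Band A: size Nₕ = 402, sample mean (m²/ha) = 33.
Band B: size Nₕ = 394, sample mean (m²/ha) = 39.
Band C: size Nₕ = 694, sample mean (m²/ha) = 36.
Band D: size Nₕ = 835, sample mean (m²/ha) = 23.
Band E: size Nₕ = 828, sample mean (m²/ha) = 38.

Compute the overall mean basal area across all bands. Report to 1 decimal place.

N = 3153; weights Wₕ = Nₕ/N = (0.1275, 0.1250, 0.2201, 0.2648, 0.2626).
x̄_st = Σ Wₕ·x̄ₕ = 0.1275·33 + 0.1250·39 + 0.2201·36 + 0.2648·23 + 0.2626·38 ≈ 33.075...
→ 33.1.

33.1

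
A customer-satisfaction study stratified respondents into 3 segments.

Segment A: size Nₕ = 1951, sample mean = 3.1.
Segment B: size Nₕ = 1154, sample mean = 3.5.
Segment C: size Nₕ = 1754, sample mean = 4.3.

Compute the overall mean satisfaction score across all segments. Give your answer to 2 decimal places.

3.63

N = 1951 + 1154 + 1754 = 4859.
Overall mean = Σ (Nₕ/N)·x̄ₕ — weight by population share, not a simple average.
Σ Nₕx̄ₕ = 1951·3.1 + 1154·3.5 + 1754·4.3 = 6048.1 + 4039 + 7542.2 = 17629.3.
Divide by N: 17629.3 / 4859 = 3.6282... → 3.63.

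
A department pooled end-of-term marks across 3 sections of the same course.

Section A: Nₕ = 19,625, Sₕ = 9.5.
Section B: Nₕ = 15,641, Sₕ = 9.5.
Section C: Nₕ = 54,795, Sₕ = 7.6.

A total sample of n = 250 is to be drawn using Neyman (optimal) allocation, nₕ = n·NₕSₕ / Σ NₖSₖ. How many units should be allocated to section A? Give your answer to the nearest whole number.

62

A: NₕSₕ = 19625·9.5 = 186437.5
B: NₕSₕ = 15641·9.5 = 148589.5
C: NₕSₕ = 54795·7.6 = 416442
Σ NₕSₕ = 751469.
n_A = 250·186437.5/751469 = 62.024... → 62.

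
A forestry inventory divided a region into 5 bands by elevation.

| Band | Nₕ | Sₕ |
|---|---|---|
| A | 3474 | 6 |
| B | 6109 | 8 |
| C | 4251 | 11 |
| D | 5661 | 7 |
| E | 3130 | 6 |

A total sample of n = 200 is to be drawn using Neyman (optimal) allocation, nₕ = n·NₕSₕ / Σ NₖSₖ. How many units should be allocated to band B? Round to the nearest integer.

Σ NₕSₕ = 3474·6 + 6109·8 + 4251·11 + 5661·7 + 3130·6 = 174884.
Share for B: 48872/174884 = 0.27945.
n_B = 200 × 0.27945 = 55.891... → 56.

56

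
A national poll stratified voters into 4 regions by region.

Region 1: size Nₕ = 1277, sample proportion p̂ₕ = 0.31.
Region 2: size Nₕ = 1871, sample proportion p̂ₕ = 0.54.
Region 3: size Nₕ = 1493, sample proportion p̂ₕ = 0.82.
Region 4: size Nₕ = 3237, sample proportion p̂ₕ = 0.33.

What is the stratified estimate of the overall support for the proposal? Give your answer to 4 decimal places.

0.4695

Wₕ = Nₕ/N with N = 7878: 0.1621, 0.2375, 0.1895, 0.4109.
p̂_st = 0.1621·0.31 + 0.2375·0.54 + 0.1895·0.82 + 0.4109·0.33 ≈ 0.469495... → 0.4695.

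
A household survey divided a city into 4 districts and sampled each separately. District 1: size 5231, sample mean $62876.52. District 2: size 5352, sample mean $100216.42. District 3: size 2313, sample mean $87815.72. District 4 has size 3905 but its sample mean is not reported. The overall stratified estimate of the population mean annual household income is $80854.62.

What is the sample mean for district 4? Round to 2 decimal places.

74277.94

Σ Nₕx̄ₕ = N·μ, so 3905·x̄_4 = 16801·80854.62 − (5231·62876.52 + 5352·100216.42 + 2313·87815.72).
= 1358438470.62 − 1068383116.32 = 290055354.3.
x̄_4 = 290055354.3 / 3905 = 74277.9396... → 74277.94.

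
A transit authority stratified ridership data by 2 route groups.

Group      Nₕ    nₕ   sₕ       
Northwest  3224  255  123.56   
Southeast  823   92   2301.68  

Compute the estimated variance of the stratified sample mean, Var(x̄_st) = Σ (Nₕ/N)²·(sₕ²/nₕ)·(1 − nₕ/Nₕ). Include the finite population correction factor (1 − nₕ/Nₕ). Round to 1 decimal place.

2150.2

N = 4047; Wₕ = Nₕ/N.
group Northwest: (3224/4047)²·123.56²/255·(1 − 255/3224) = 34.9908
group Southeast: (823/4047)²·2301.68²/92·(1 − 92/823) = 2115.2069
Sum = 2150.1978 → 2150.2.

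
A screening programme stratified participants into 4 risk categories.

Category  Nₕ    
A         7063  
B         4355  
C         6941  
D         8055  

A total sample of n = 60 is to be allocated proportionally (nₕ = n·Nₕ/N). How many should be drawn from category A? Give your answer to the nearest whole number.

16

Share of category A = 7063/26414 = 0.26740.
Allocate 60 × 0.26740 = 16.044... → 16.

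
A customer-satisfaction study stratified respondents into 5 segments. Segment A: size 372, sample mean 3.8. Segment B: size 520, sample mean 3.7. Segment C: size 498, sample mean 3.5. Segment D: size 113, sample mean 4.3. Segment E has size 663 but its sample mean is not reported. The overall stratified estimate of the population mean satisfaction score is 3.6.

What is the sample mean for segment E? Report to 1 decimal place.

3.4

N = 372 + 520 + 498 + 113 + 663 = 2166.
Overall total = μ·N = 3.6·2166 = 7797.6.
Subtract the known strata: 372·3.8 + 520·3.7 + 498·3.5 + 113·4.3 = 5566.5.
Remaining total for segment E: 7797.6 − 5566.5 = 2231.1.
Divide by its size: 2231.1 / 663 = 3.365... → 3.4.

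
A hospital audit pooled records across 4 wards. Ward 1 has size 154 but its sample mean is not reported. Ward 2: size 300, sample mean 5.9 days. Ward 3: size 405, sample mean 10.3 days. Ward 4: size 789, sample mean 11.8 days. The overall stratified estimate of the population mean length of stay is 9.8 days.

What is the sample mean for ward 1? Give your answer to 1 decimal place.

N = 154 + 300 + 405 + 789 = 1648.
Overall total = μ·N = 9.8·1648 = 16150.4.
Subtract the known strata: 300·5.9 + 405·10.3 + 789·11.8 = 15251.7.
Remaining total for ward 1: 16150.4 − 15251.7 = 898.7.
Divide by its size: 898.7 / 154 = 5.836... → 5.8.

5.8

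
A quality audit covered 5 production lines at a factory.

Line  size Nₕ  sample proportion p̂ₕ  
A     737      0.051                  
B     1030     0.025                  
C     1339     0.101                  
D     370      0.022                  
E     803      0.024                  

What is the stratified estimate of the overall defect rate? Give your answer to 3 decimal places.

0.053

N = 737 + 1030 + 1339 + 370 + 803 = 4279.
Overall proportion = Σ (Nₕ/N)·p̂ₕ.
Σ Nₕp̂ₕ = 37.587 + 25.75 + 135.239 + 8.14 + 19.272 = 225.988.
225.988 / 4279 = 0.05281... → 0.053.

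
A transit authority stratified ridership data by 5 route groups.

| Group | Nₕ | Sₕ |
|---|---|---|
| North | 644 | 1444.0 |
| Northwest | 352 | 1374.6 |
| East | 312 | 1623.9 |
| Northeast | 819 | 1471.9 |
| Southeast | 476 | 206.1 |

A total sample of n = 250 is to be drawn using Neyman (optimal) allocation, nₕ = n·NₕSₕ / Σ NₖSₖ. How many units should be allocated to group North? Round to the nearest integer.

Σ NₕSₕ = 644·1444.0 + 352·1374.6 + 312·1623.9 + 819·1471.9 + 476·206.1 = 3224041.7.
Share for North: 929936/3224041.7 = 0.28844.
n_North = 250 × 0.28844 = 72.109... → 72.

72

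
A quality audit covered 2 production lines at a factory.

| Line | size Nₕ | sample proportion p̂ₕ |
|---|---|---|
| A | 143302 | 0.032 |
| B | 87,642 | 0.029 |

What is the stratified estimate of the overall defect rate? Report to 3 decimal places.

N = 143302 + 87642 = 230944.
Overall proportion = Σ (Nₕ/N)·p̂ₕ.
Σ Nₕp̂ₕ = 4585.664 + 2541.618 = 7127.282.
7127.282 / 230944 = 0.03086... → 0.031.

0.031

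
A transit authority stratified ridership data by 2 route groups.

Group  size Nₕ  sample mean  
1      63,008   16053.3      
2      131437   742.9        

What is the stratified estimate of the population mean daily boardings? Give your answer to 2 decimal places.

5704.09

N = 63008 + 131437 = 194445.
Weight each subgroup mean by Nₕ/N and sum.
Σ Nₕx̄ₕ = 63008·16053.3 + 131437·742.9 = 1011486326.4 + 97644547.3 = 1109130873.7.
Divide by N: 1109130873.7 / 194445 = 5704.0853... → 5704.09.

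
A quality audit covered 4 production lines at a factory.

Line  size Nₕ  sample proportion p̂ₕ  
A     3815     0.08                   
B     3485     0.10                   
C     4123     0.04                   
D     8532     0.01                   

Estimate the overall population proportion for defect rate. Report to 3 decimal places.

0.045

N = 3815 + 3485 + 4123 + 8532 = 19955.
Overall proportion = Σ (Nₕ/N)·p̂ₕ.
Σ Nₕp̂ₕ = 305.2 + 348.5 + 164.92 + 85.32 = 903.94.
903.94 / 19955 = 0.04530... → 0.045.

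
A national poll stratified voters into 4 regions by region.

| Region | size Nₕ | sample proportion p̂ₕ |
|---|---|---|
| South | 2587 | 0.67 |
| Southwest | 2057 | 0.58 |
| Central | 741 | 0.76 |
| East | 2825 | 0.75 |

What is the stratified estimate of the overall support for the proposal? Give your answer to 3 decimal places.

0.683

Wₕ = Nₕ/N with N = 8210: 0.3151, 0.2505, 0.0903, 0.3441.
p̂_st = 0.3151·0.67 + 0.2505·0.58 + 0.0903·0.76 + 0.3441·0.75 ≈ 0.68310... → 0.683.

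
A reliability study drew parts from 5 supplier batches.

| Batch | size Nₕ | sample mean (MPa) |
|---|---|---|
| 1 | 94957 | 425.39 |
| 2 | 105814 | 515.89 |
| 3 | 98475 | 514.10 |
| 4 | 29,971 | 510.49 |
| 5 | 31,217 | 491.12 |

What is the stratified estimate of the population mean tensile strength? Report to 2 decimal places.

488.96

x̄_st = (Σ Nₕx̄ₕ) / (Σ Nₕ) = (94957·425.39 + 105814·515.89 + 98475·514.10 + 29971·510.49 + 31217·491.12) / 360434
= 176239329.02 / 360434 = 488.9642... → 488.96.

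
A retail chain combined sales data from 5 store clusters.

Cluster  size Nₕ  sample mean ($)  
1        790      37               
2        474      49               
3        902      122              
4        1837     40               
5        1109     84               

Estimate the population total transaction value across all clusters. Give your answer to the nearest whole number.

329136

Estimate total by summing Nₕ·x̄ₕ over strata.
790·37 + 474·49 + 902·122 + 1837·40 + 1109·84 = 29230 + 23226 + 110044 + 73480 + 93156 = 329136.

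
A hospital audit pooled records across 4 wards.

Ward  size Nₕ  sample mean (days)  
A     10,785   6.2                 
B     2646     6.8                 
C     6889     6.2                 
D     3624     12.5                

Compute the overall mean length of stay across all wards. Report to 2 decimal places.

N = 23944; weights Wₕ = Nₕ/N = (0.4504, 0.1105, 0.2877, 0.1514).
x̄_st = Σ Wₕ·x̄ₕ = 0.4504·6.2 + 0.1105·6.8 + 0.2877·6.2 + 0.1514·12.5 ≈ 7.2198...
→ 7.22.

7.22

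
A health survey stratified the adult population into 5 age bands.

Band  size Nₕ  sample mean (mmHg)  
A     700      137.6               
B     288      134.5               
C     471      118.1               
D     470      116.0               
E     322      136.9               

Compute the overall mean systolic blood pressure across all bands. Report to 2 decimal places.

128.51

N = 700 + 288 + 471 + 470 + 322 = 2251.
Overall mean = Σ (Nₕ/N)·x̄ₕ — weight by population share, not a simple average.
Σ Nₕx̄ₕ = 700·137.6 + 288·134.5 + 471·118.1 + 470·116.0 + 322·136.9 = 96320 + 38736 + 55625.1 + 54520 + 44081.8 = 289282.9.
Divide by N: 289282.9 / 2251 = 128.5131... → 128.51.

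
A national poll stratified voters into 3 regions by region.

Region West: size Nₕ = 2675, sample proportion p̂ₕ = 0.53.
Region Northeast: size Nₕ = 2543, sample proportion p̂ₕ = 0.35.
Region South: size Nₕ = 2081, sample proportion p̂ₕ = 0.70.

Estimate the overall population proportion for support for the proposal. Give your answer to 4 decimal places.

0.5158

Wₕ = Nₕ/N with N = 7299: 0.3665, 0.3484, 0.2851.
p̂_st = 0.3665·0.53 + 0.3484·0.35 + 0.2851·0.70 ≈ 0.515756... → 0.5158.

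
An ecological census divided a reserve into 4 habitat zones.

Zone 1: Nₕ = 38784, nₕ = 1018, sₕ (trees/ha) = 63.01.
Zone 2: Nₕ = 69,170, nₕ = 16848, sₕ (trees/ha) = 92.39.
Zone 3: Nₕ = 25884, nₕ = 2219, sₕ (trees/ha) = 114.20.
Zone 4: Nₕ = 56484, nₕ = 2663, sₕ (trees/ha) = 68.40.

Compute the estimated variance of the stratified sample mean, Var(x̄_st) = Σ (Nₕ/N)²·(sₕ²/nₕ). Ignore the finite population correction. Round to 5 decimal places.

0.49233

N = 190322. Term for each stratum: Wₕ²sₕ²/nₕ.
Var(x̄_st) = 0.16195650 + 0.06692050 + 0.10870755 + 0.15474404 = 0.49232859 → 0.49233.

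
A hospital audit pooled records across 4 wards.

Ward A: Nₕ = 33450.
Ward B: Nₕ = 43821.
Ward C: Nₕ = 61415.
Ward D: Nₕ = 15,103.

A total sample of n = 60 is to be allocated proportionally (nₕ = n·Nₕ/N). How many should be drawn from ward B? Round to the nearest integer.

Share of ward B = 43821/153789 = 0.28494.
Allocate 60 × 0.28494 = 17.097... → 17.

17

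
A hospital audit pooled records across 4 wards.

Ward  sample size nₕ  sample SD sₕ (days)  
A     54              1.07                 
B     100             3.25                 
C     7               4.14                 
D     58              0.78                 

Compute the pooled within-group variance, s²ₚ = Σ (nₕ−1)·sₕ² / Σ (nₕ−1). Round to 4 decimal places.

Degrees of freedom: 53 + 99 + 6 + 57 = 215.
Σ(nₕ−1)sₕ² = 53·1.1449 + 99·10.5625 + 6·17.1396 + 57·0.6084 = 1243.8836.
s²ₚ = 1243.8836 / 215 = 5.785505... → 5.7855.

5.7855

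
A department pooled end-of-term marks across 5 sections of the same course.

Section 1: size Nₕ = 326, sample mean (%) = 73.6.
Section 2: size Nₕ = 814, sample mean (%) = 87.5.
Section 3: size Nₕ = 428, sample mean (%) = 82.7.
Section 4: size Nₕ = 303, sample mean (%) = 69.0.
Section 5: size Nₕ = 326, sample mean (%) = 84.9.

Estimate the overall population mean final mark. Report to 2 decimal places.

N = 2197; weights Wₕ = Nₕ/N = (0.1484, 0.3705, 0.1948, 0.1379, 0.1484).
x̄_st = Σ Wₕ·x̄ₕ = 0.1484·73.6 + 0.3705·87.5 + 0.1948·82.7 + 0.1379·69.0 + 0.1484·84.9 ≈ 81.5651...
→ 81.57.

81.57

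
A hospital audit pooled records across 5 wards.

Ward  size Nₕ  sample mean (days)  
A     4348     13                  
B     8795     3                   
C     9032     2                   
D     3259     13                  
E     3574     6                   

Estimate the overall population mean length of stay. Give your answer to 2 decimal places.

5.68

N = 29008; weights Wₕ = Nₕ/N = (0.1499, 0.3032, 0.3114, 0.1123, 0.1232).
x̄_st = Σ Wₕ·x̄ₕ = 0.1499·13 + 0.3032·3 + 0.3114·2 + 0.1123·13 + 0.1232·6 ≈ 5.6806...
→ 5.68.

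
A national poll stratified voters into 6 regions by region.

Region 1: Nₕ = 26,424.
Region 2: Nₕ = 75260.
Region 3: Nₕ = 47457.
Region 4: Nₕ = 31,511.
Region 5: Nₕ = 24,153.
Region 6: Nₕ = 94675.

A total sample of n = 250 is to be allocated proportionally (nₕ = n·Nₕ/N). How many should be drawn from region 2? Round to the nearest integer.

63

N = 26424 + 75260 + 47457 + 31511 + 24153 + 94675 = 299480.
n_2 = 250·75260/299480 = 62.826... → 63.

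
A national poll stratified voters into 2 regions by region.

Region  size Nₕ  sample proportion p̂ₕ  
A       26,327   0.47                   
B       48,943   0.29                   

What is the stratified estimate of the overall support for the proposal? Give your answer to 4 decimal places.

0.3530

N = 26327 + 48943 = 75270.
Overall proportion = Σ (Nₕ/N)·p̂ₕ.
Σ Nₕp̂ₕ = 12373.69 + 14193.47 = 26567.16.
26567.16 / 75270 = 0.352958... → 0.3530.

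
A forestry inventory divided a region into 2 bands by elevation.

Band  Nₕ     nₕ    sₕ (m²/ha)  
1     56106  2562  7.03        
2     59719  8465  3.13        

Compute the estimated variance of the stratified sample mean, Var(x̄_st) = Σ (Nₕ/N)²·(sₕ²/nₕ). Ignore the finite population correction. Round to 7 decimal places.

N = 115825. Term for each stratum: Wₕ²sₕ²/nₕ.
Var(x̄_st) = 0.0045263228 + 0.0003076679 = 0.0048339907 → 0.0048340.

0.0048340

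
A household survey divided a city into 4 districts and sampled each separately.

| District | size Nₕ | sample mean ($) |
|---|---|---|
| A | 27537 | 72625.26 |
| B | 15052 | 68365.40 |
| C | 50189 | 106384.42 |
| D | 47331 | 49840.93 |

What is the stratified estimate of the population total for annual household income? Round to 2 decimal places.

A: 27537·72625.26 = 1999881784.62
B: 15052·68365.40 = 1029036000.8
C: 50189·106384.42 = 5339327655.38
D: 47331·49840.93 = 2359021057.83
τ̂ = Σ Nₕx̄ₕ = 10727266498.63.

10727266498.63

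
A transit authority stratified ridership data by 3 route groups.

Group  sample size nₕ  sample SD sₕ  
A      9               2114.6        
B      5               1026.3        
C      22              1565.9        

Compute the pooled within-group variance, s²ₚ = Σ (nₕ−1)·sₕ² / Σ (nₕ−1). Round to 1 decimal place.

2772070.6

Degrees of freedom: 8 + 4 + 21 = 33.
Σ(nₕ−1)sₕ² = 8·4471533.16 + 4·1053291.69 + 21·2452042.81 = 91478331.05.
s²ₚ = 91478331.05 / 33 = 2772070.638... → 2772070.6.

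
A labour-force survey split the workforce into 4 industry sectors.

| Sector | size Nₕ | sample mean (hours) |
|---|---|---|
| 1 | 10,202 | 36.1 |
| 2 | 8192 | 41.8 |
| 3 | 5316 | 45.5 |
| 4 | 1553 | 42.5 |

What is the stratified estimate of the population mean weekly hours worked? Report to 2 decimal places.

x̄_st = (Σ Nₕx̄ₕ) / (Σ Nₕ) = (10202·36.1 + 8192·41.8 + 5316·45.5 + 1553·42.5) / 25263
= 1018598.3 / 25263 = 40.3198... → 40.32.

40.32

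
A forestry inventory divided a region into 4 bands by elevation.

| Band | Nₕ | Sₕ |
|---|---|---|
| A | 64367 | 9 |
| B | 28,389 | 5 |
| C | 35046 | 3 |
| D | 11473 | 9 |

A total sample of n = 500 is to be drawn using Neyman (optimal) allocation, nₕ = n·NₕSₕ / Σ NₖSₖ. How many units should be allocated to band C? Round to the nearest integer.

A: NₕSₕ = 64367·9 = 579303
B: NₕSₕ = 28389·5 = 141945
C: NₕSₕ = 35046·3 = 105138
D: NₕSₕ = 11473·9 = 103257
Σ NₕSₕ = 929643.
n_C = 500·105138/929643 = 56.548... → 57.

57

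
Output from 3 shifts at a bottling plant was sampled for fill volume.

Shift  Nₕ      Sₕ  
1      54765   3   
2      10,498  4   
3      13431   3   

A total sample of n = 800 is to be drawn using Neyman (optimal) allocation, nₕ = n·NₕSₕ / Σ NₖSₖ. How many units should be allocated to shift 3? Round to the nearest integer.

Σ NₕSₕ = 54765·3 + 10498·4 + 13431·3 = 246580.
Share for 3: 40293/246580 = 0.16341.
n_3 = 800 × 0.16341 = 130.726... → 131.

131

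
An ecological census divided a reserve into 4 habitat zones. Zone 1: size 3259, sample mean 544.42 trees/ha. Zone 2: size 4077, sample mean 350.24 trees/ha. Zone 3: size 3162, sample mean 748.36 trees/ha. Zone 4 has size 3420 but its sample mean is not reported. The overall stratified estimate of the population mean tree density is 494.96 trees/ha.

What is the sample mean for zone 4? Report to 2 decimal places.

386.07

N = 3259 + 4077 + 3162 + 3420 = 13918.
Overall total = μ·N = 494.96·13918 = 6888853.28.
Subtract the known strata: 3259·544.42 + 4077·350.24 + 3162·748.36 = 5568507.58.
Remaining total for zone 4: 6888853.28 − 5568507.58 = 1320345.7.
Divide by its size: 1320345.7 / 3420 = 386.0660... → 386.07.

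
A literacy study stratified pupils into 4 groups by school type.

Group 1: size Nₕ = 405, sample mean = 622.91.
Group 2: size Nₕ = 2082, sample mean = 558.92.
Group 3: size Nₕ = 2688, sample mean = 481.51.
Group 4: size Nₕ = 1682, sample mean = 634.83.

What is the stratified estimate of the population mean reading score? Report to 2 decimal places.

N = 6857; weights Wₕ = Nₕ/N = (0.0591, 0.3036, 0.3920, 0.2453).
x̄_st = Σ Wₕ·x̄ₕ = 0.0591·622.91 + 0.3036·558.92 + 0.3920·481.51 + 0.2453·634.83 ≈ 550.9746...
→ 550.97.

550.97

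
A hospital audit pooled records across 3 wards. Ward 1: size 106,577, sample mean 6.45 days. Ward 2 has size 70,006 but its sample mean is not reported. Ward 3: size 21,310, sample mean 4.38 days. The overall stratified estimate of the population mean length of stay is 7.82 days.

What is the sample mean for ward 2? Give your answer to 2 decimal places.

10.95

N = 106577 + 70006 + 21310 = 197893.
Overall total = μ·N = 7.82·197893 = 1547523.26.
Subtract the known strata: 106577·6.45 + 21310·4.38 = 780759.45.
Remaining total for ward 2: 1547523.26 − 780759.45 = 766763.81.
Divide by its size: 766763.81 / 70006 = 10.9528... → 10.95.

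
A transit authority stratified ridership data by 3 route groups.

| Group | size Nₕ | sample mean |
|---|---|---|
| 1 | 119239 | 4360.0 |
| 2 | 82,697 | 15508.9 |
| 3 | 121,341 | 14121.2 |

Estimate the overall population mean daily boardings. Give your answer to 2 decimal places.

10875.82

N = 323277; weights Wₕ = Nₕ/N = (0.3688, 0.2558, 0.3753).
x̄_st = Σ Wₕ·x̄ₕ = 0.3688·4360.0 + 0.2558·15508.9 + 0.3753·14121.2 ≈ 10875.8188...
→ 10875.82.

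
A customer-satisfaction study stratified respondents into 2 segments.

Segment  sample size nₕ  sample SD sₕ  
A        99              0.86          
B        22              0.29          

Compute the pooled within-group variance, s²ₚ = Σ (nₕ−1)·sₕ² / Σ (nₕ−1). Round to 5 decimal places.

0.62392

Degrees of freedom: 98 + 21 = 119.
Σ(nₕ−1)sₕ² = 98·0.7396 + 21·0.0841 = 74.2469.
s²ₚ = 74.2469 / 119 = 0.6239235... → 0.62392.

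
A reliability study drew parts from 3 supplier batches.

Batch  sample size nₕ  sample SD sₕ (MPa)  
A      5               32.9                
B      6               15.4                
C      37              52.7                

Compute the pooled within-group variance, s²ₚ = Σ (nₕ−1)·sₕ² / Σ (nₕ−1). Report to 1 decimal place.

2344.4

Degrees of freedom: 4 + 5 + 36 = 45.
Σ(nₕ−1)sₕ² = 4·1082.41 + 5·237.16 + 36·2777.29 = 105497.88.
s²ₚ = 105497.88 / 45 = 2344.397... → 2344.4.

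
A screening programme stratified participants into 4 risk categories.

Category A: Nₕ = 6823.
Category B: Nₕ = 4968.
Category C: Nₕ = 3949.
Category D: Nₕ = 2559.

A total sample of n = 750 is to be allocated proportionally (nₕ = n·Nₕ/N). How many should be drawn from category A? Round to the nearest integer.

N = 6823 + 4968 + 3949 + 2559 = 18299.
n_A = 750·6823/18299 = 279.646... → 280.

280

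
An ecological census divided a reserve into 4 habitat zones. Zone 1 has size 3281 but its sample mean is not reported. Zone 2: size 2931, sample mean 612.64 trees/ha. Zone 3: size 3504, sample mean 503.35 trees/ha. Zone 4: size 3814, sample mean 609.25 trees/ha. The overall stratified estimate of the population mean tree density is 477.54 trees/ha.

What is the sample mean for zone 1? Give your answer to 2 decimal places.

176.18

Σ Nₕx̄ₕ = N·μ, so 3281·x̄_1 = 13530·477.54 − (2931·612.64 + 3504·503.35 + 3814·609.25).
= 6461116.2 − 5883065.74 = 578050.46.
x̄_1 = 578050.46 / 3281 = 176.1812... → 176.18.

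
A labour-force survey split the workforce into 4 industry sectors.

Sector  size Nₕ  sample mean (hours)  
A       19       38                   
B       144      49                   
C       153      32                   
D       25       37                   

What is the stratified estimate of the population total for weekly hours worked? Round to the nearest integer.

13599

Population total = Σ Nₕ·x̄ₕ (each stratum's size times its mean).
19·38 + 144·49 + 153·32 + 25·37 = 722 + 7056 + 4896 + 925 = 13599.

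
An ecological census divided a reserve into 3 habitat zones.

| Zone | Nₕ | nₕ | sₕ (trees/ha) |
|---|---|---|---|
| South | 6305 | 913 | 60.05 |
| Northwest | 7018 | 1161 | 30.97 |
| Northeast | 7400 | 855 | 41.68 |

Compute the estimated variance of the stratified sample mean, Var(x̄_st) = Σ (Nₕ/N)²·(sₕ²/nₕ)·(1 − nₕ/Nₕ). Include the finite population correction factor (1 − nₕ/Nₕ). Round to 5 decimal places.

N = 20723; Wₕ = Nₕ/N.
zone South: (6305/20723)²·60.05²/913·(1 − 913/6305) = 0.31266910
zone Northwest: (7018/20723)²·30.97²/1161·(1 − 1161/7018) = 0.07907397
zone Northeast: (7400/20723)²·41.68²/855·(1 − 855/7400) = 0.22915293
Sum = 0.62089600 → 0.62090.

0.62090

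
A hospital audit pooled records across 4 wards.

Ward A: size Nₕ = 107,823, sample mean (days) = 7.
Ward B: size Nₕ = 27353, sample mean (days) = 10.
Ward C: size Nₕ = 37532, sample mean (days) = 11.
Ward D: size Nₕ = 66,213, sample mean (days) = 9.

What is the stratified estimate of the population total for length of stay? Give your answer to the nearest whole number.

2037060

Estimate total by summing Nₕ·x̄ₕ over strata.
107823·7 + 27353·10 + 37532·11 + 66213·9 = 754761 + 273530 + 412852 + 595917 = 2037060.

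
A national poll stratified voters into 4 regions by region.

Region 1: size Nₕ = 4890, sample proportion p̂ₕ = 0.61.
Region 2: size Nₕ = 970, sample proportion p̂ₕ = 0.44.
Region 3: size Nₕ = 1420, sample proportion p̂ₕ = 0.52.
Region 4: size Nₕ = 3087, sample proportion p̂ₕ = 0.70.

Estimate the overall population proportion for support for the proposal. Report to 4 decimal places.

Wₕ = Nₕ/N with N = 10367: 0.4717, 0.0936, 0.1370, 0.2978.
p̂_st = 0.4717·0.61 + 0.0936·0.44 + 0.1370·0.52 + 0.2978·0.70 ≈ 0.608566... → 0.6086.

0.6086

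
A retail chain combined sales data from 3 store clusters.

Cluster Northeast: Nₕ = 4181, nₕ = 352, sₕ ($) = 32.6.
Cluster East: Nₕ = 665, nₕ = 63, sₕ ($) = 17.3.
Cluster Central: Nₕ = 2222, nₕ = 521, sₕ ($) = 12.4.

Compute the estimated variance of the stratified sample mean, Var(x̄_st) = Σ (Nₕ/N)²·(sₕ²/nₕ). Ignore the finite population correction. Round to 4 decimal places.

1.1277

N = 7068. Term for each stratum: Wₕ²sₕ²/nₕ.
Var(x̄_st) = 1.0564764 + 0.0420535 + 0.0291676 = 1.1276974 → 1.1277.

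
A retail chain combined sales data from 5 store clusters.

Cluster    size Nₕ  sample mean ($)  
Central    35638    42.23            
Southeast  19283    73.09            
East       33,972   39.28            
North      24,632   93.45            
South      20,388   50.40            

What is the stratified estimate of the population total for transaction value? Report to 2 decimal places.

7578222.97

Population total = Σ Nₕ·x̄ₕ (each stratum's size times its mean).
35638·42.23 + 19283·73.09 + 33972·39.28 + 24632·93.45 + 20388·50.40 = 1504992.74 + 1409394.47 + 1334420.16 + 2301860.4 + 1027555.2 = 7578222.97.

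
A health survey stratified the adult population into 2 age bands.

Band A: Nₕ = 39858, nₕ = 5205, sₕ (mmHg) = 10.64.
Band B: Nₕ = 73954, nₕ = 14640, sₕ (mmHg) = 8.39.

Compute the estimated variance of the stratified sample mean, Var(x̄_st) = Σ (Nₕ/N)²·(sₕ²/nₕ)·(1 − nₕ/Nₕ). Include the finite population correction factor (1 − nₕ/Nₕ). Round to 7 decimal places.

0.0039475

N = 113812; Wₕ = Nₕ/N.
band A: (39858/113812)²·10.64²/5205·(1 − 5205/39858) = 0.0023192243
band B: (73954/113812)²·8.39²/14640·(1 − 14640/73954) = 0.0016282670
Sum = 0.0039474913 → 0.0039475.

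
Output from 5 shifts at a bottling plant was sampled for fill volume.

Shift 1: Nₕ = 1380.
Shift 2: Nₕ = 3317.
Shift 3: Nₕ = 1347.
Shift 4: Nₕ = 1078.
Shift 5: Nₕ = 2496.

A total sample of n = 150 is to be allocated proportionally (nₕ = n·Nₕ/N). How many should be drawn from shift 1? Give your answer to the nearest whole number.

Share of shift 1 = 1380/9618 = 0.14348.
Allocate 150 × 0.14348 = 21.522... → 22.

22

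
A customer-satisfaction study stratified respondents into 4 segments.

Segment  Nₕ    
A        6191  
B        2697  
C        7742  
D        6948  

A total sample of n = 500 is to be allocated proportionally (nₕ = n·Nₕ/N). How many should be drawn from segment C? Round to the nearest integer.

N = 6191 + 2697 + 7742 + 6948 = 23578.
n_C = 500·7742/23578 = 164.178... → 164.

164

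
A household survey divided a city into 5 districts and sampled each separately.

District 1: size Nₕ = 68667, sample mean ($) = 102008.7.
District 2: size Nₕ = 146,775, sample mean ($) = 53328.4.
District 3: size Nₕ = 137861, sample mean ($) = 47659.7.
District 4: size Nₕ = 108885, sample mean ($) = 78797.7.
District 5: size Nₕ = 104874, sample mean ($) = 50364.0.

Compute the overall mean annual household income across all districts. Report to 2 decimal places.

62187.35

x̄_st = (Σ Nₕx̄ₕ) / (Σ Nₕ) = (68667·102008.7 + 146775·53328.4 + 137861·47659.7 + 108885·78797.7 + 104874·50364.0) / 567062
= 35264082915.1 / 567062 = 62187.3497... → 62187.35.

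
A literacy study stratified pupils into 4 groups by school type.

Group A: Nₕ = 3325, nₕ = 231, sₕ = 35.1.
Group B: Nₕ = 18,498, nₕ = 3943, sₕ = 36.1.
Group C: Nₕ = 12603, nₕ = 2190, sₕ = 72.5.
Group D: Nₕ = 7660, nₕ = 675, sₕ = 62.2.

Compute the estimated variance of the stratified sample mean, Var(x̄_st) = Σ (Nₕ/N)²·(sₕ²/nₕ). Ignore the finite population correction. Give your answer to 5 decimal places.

0.50224

N = 42086; Wₕ = Nₕ/N.
group A: (3325/42086)²·35.1²/231 = 0.03328973
group B: (18498/42086)²·36.1²/3943 = 0.06385014
group C: (12603/42086)²·72.5²/2190 = 0.21523082
group D: (7660/42086)²·62.2²/675 = 0.18987126
Sum = 0.50224196 → 0.50224.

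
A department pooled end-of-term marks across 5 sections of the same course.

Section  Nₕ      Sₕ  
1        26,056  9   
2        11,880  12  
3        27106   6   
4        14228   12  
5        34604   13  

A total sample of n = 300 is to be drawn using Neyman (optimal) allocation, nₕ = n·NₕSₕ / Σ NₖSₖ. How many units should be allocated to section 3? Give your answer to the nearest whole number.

1: NₕSₕ = 26056·9 = 234504
2: NₕSₕ = 11880·12 = 142560
3: NₕSₕ = 27106·6 = 162636
4: NₕSₕ = 14228·12 = 170736
5: NₕSₕ = 34604·13 = 449852
Σ NₕSₕ = 1160288.
n_3 = 300·162636/1160288 = 42.051... → 42.

42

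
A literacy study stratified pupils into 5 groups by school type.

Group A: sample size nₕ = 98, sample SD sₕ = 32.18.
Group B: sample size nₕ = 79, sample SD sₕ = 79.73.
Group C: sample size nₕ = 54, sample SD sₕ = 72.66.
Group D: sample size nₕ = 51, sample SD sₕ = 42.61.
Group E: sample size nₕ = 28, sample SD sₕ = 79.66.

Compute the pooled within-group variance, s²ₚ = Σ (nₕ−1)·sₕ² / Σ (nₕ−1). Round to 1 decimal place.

Degrees of freedom: 97 + 78 + 53 + 50 + 27 = 305.
Σ(nₕ−1)sₕ² = 97·1035.5524 + 78·6356.8729 + 53·5279.4756 + 50·1815.6121 + 27·6345.7156 = 1138211.802.
s²ₚ = 1138211.802 / 305 = 3731.842... → 3731.8.

3731.8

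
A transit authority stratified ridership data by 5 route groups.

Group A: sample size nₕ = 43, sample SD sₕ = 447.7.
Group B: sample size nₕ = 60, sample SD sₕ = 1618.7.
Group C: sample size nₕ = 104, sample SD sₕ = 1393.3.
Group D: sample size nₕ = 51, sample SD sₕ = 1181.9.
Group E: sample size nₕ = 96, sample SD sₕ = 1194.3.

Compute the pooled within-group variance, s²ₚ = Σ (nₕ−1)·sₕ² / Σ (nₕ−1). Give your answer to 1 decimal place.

1628394.5

A: (43−1)·447.7² = 42·200435.29 = 8418282.18
B: (60−1)·1618.7² = 59·2620189.69 = 154591191.71
C: (104−1)·1393.3² = 103·1941284.89 = 199952343.67
D: (51−1)·1181.9² = 50·1396887.61 = 69844380.5
E: (96−1)·1194.3² = 95·1426352.49 = 135503486.55
Numerator = 568309684.61; denominator = Σ(nₕ−1) = 349.
s²ₚ = 568309684.61/349 = 1628394.512... → 1628394.5.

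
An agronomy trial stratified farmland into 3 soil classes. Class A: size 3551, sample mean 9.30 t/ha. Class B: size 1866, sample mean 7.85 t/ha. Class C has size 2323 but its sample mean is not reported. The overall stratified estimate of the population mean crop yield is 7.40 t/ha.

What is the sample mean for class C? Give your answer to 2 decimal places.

N = 3551 + 1866 + 2323 = 7740.
Overall total = μ·N = 7.40·7740 = 57276.
Subtract the known strata: 3551·9.30 + 1866·7.85 = 47672.4.
Remaining total for class C: 57276 − 47672.4 = 9603.6.
Divide by its size: 9603.6 / 2323 = 4.1341... → 4.13.

4.13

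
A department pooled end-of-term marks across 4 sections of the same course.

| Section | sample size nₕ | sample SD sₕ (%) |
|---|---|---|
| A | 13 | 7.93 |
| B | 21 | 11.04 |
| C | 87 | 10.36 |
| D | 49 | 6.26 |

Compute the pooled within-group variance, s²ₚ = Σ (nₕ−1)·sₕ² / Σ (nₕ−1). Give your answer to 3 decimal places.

86.166

Degrees of freedom: 12 + 20 + 86 + 48 = 166.
Σ(nₕ−1)sₕ² = 12·62.8849 + 20·121.8816 + 86·107.3296 + 48·39.1876 = 14303.6012.
s²ₚ = 14303.6012 / 166 = 86.16627... → 86.166.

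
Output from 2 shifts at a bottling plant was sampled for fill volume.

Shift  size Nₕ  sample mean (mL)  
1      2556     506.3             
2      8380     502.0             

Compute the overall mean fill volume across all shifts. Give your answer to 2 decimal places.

N = 2556 + 8380 = 10936.
The stratified mean weights each stratum mean by its population share Nₕ/N.
Σ Nₕx̄ₕ = 2556·506.3 + 8380·502.0 = 1294102.8 + 4206760 = 5500862.8.
Divide by N: 5500862.8 / 10936 = 503.0050... → 503.01.

503.01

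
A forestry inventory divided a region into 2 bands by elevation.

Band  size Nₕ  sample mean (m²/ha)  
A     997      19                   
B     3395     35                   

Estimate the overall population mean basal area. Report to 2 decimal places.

N = 997 + 3395 = 4392.
Weight each subgroup mean by Nₕ/N and sum.
Σ Nₕx̄ₕ = 997·19 + 3395·35 = 18943 + 118825 = 137768.
Divide by N: 137768 / 4392 = 31.3679... → 31.37.

31.37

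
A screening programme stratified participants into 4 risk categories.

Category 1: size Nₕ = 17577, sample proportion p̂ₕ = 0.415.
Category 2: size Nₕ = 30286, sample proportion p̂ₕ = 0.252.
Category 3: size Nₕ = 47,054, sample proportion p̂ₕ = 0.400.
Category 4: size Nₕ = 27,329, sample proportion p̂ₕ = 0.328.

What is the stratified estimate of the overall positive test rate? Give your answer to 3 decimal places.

0.349

N = 17577 + 30286 + 47054 + 27329 = 122246.
Overall proportion = Σ (Nₕ/N)·p̂ₕ.
Σ Nₕp̂ₕ = 7294.455 + 7632.072 + 18821.6 + 8963.912 = 42712.039.
42712.039 / 122246 = 0.34939... → 0.349.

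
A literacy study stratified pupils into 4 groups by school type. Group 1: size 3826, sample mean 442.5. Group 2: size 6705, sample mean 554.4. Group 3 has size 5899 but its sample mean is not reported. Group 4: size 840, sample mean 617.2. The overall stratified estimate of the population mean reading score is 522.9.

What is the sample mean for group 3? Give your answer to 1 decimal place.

525.8

N = 3826 + 6705 + 5899 + 840 = 17270.
Overall total = μ·N = 522.9·17270 = 9030483.
Subtract the known strata: 3826·442.5 + 6705·554.4 + 840·617.2 = 5928705.
Remaining total for group 3: 9030483 − 5928705 = 3101778.
Divide by its size: 3101778 / 5899 = 525.814... → 525.8.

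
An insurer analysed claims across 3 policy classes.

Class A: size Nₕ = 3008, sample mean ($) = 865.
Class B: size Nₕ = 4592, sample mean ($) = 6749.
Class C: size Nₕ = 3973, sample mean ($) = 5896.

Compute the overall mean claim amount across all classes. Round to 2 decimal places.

x̄_st = (Σ Nₕx̄ₕ) / (Σ Nₕ) = (3008·865 + 4592·6749 + 3973·5896) / 11573
= 57018136 / 11573 = 4926.8242... → 4926.82.

4926.82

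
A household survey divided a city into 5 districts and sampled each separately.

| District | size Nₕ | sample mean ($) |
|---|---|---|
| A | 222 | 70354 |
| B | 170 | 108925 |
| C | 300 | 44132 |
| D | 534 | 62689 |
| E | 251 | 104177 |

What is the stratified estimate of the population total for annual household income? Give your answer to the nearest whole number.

A: 222·70354 = 15618588
B: 170·108925 = 18517250
C: 300·44132 = 13239600
D: 534·62689 = 33475926
E: 251·104177 = 26148427
τ̂ = Σ Nₕx̄ₕ = 106999791.

106999791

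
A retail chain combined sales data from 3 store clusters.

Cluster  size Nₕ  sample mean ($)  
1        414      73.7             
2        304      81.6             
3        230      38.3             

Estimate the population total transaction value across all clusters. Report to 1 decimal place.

1: 414·73.7 = 30511.8
2: 304·81.6 = 24806.4
3: 230·38.3 = 8809
τ̂ = Σ Nₕx̄ₕ = 64127.2.

64127.2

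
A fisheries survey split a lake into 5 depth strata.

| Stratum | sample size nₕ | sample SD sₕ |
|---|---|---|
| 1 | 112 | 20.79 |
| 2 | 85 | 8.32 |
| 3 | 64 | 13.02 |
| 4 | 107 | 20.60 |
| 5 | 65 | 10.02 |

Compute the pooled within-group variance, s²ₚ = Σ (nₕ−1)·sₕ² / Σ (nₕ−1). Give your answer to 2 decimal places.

1: (112−1)·20.79² = 111·432.2241 = 47976.8751
2: (85−1)·8.32² = 84·69.2224 = 5814.6816
3: (64−1)·13.02² = 63·169.5204 = 10679.7852
4: (107−1)·20.60² = 106·424.36 = 44982.16
5: (65−1)·10.02² = 64·100.4004 = 6425.6256
Numerator = 115879.1275; denominator = Σ(nₕ−1) = 428.
s²ₚ = 115879.1275/428 = 270.7456... → 270.75.

270.75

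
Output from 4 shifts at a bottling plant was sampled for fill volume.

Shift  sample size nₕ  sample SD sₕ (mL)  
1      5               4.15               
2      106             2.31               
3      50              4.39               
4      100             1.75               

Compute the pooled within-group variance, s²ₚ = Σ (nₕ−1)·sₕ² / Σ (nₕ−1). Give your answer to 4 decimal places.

7.3023

Degrees of freedom: 4 + 105 + 49 + 99 = 257.
Σ(nₕ−1)sₕ² = 4·17.2225 + 105·5.3361 + 49·19.2721 + 99·3.0625 = 1876.7009.
s²ₚ = 1876.7009 / 257 = 7.302338... → 7.3023.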